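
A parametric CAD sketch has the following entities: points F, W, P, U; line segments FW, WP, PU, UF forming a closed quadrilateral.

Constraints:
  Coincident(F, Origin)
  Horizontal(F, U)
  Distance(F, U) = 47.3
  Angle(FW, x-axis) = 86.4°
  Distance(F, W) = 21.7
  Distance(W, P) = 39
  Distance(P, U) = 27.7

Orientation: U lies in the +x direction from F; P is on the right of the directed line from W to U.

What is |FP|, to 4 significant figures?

24.83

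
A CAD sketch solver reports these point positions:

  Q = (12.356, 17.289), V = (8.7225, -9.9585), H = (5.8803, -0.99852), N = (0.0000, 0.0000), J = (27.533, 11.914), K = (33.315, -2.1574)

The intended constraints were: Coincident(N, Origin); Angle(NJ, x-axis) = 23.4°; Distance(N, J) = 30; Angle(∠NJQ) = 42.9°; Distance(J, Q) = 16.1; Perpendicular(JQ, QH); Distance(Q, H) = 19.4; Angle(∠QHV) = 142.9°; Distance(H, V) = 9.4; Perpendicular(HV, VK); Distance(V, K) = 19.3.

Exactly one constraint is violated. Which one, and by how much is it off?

Distance(V, K) = 19.3 — off by 6.50.

N = (0.00, 0.00) ✓; NJ at 23.40° ✓; |NJ| = 30.00 ✓; ∠NJQ = 42.90° ✓; |JQ| = 16.10 ✓; ∠(JQ, QH) = 90.00° ✓; |QH| = 19.40 ✓; ∠QHV = 142.9° ✓; |HV| = 9.400 ✓; ∠(HV, VK) = 90.00° ✓; |VK| = 25.80 ✗.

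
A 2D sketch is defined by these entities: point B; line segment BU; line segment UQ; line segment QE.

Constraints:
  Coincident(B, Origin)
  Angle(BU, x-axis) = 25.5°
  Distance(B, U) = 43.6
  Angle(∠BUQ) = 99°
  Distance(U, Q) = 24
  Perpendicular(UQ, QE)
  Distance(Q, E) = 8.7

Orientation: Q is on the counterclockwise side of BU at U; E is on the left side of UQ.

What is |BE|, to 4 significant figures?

46.16

B is at the origin; BU runs at 25.5° with length 43.6, so U = 43.6·(cos 25.5°, sin 25.5°) = (39.35, 18.77). ∠BUQ = 99.0°, so UQ runs at 25.5° + (180° − 99.0°) = 106.5° from the x-axis; with |UQ| = 24.0, Q = U + 24.0·(cos 106.5°, sin 106.5°) = (32.54, 41.78). UQ is perpendicular to QE; with |QE| = 8.7 on the left of UQ, E = Q + 8.7·(-0.9588, -0.2840) = (24.19, 39.31). Then |BE| = |E − B| = 46.16.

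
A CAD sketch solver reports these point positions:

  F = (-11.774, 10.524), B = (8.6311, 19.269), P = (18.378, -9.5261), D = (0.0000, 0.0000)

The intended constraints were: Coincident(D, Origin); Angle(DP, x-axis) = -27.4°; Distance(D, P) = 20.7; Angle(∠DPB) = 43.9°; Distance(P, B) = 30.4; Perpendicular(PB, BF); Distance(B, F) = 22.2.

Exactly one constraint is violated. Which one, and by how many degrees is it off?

Perpendicular(PB, BF) — off by 4.50°.

D = (0.00, 0.00) ✓; DP at -27.40° ✓; |DP| = 20.70 ✓; ∠DPB = 43.90° ✓; |PB| = 30.40 ✓; ∠(PB, BF) = 94.50° ✗; |BF| = 22.20 ✓.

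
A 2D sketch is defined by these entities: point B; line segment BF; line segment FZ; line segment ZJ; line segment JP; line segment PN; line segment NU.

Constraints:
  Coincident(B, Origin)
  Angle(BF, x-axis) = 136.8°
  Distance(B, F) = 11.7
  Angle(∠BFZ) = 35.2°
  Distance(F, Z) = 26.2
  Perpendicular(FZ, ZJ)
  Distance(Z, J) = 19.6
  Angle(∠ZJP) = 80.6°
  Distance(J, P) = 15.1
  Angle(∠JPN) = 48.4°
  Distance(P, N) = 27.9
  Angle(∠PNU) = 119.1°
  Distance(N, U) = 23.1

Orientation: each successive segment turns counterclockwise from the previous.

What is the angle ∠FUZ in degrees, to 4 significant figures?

7.627°

B is at the origin; BF runs at 136.8° with length 11.7, so F = (-8.529, 8.009). ∠BFZ = 35.2° gives FZ at -78.40° from the x-axis; with |FZ| = 26.2, Z = (-3.261, -17.66). FZ is perpendicular to ZJ, so ZJ runs at 11.60°; with |ZJ| = 19.6, J = (15.94, -13.71). ∠ZJP = 80.6° gives JP at 111.0° from the x-axis; with |JP| = 15.1, P = (10.53, 0.3825). ∠JPN = 48.4° gives PN at -117.4° from the x-axis; with |PN| = 27.9, N = (-2.312, -24.39). ∠PNU = 119.1° gives NU at -56.50° from the x-axis; with |NU| = 23.1, U = (10.44, -43.65). Then cos ∠FUZ = UF·UZ / (|UF||UZ|), giving 7.627°.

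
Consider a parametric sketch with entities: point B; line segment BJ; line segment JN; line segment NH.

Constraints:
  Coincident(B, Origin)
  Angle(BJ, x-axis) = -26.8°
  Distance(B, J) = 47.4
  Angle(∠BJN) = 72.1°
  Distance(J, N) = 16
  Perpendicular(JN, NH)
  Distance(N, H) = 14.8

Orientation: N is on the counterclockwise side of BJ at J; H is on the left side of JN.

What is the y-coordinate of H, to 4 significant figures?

-3.275

B is at the origin; BJ runs at -26.8° with length 47.4, so J = 47.4·(cos -26.8°, sin -26.8°) = (42.31, -21.37). ∠BJN = 72.1°, so JN runs at -26.8° + (180° − 72.1°) = 81.10° from the x-axis; with |JN| = 16.0, N = J + 16.0·(cos 81.10°, sin 81.10°) = (44.78, -5.564). JN is perpendicular to NH; with |NH| = 14.8 on the left of JN, H = N + 14.8·(-0.9880, 0.1547) = (30.16, -3.275). So H.y = -3.275.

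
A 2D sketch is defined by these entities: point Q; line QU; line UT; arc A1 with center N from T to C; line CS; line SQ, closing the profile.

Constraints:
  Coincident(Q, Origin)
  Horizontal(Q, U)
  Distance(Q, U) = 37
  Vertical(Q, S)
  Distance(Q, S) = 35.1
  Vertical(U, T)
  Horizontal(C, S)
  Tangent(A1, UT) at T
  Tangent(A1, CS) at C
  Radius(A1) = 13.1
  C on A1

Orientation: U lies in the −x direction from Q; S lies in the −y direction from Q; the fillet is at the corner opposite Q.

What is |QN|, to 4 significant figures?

32.48

Q is at the origin; Q and U share the same y with |QU| = 37.0 and U on the −x side, so U = (-37.00, 0.000). QS is vertical with |QS| = 35.1 and S on the −y side, so S = (0.000, -35.10). The virtual corner opposite Q is at (-37.00, -35.10). A1 meets UT tangentially, so NT is at right angles to UT and tangency of A1 to CS means the radius NC is perpendicular to CS, with radius 13.1, so the center N sits 13.1 in from both sides at N = (-23.90, -22.00). Then |QN| = |N − Q| = 32.48.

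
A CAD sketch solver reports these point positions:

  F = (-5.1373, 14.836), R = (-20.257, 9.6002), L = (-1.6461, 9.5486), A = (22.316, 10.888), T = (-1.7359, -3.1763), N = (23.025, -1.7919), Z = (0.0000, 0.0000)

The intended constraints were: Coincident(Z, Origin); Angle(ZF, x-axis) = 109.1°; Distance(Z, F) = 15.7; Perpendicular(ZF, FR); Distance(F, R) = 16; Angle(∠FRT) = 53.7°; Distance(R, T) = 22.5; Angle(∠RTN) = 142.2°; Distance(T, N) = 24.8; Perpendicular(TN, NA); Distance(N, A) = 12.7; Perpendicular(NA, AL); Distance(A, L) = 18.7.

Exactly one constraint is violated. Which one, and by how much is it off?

Distance(A, L) = 18.7 — off by 5.30.

Z = (0.00, 0.00) ✓; ZF at 109.1° ✓; |ZF| = 15.70 ✓; ∠(ZF, FR) = 90.00° ✓; |FR| = 16.00 ✓; ∠FRT = 53.70° ✓; |RT| = 22.50 ✓; ∠RTN = 142.2° ✓; |TN| = 24.80 ✓; ∠(TN, NA) = 90.00° ✓; |NA| = 12.70 ✓; ∠(NA, AL) = 90.00° ✓; |AL| = 24.00 ✗.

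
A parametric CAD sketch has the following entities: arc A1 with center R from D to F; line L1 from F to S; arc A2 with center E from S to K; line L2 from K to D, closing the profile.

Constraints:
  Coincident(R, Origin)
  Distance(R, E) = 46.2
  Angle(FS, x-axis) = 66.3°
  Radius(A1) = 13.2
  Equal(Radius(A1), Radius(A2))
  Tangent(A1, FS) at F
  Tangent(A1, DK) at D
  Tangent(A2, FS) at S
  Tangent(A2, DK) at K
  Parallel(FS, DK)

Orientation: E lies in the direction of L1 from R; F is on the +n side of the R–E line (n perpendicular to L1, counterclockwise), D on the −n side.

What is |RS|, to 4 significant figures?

48.05

Tangency of A1 to both parallel lines with radius 13.2 puts F and D at R ± 13.2·n: F = (-12.09, 5.306), D = (12.09, -5.306). Equal radii place S and K the same way about E: S = E + 13.2·n = (6.483, 47.61), K = E − 13.2·n = (30.66, 37.00). Then |RS| = |S − R| = 48.05.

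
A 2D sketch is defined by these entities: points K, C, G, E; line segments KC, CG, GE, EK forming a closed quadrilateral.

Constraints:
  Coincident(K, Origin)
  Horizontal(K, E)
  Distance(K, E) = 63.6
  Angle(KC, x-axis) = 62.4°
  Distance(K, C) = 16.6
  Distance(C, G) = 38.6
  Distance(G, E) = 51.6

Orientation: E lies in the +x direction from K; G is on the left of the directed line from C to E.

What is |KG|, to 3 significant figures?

54.7

Checks: |CG| = 38.60 ✓; |GE| = 51.60 ✓.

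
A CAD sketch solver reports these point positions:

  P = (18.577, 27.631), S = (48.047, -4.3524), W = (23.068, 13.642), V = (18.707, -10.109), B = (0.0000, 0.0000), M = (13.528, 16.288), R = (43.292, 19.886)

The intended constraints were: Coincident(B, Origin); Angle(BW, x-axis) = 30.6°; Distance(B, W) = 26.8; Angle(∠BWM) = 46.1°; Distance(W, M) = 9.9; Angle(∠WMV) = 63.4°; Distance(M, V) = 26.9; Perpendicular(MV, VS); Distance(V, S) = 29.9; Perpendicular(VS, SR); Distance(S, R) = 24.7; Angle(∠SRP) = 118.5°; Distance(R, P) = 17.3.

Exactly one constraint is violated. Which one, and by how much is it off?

Distance(R, P) = 17.3 — off by 8.60.

B = (0.00, 0.00) ✓; BW at 30.60° ✓; |BW| = 26.80 ✓; ∠BWM = 46.10° ✓; |WM| = 9.900 ✓; ∠WMV = 63.40° ✓; |MV| = 26.90 ✓; ∠(MV, VS) = 90.00° ✓; |VS| = 29.90 ✓; ∠(VS, SR) = 90.00° ✓; |SR| = 24.70 ✓; ∠SRP = 118.5° ✓; |RP| = 25.90 ✗.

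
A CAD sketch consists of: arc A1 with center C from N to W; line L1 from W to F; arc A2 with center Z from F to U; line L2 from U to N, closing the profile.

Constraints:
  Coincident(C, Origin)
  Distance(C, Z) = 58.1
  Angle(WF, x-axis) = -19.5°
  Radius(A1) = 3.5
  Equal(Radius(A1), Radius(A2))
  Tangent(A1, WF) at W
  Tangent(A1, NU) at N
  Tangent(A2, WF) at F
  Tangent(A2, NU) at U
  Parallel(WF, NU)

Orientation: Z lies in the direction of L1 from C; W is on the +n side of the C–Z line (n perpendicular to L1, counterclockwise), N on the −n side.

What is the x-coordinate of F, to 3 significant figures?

55.9

Tangency of A1 to both parallel lines with radius 3.5 puts W and N at C ± 3.5·n: W = (1.17, 3.30), N = (-1.17, -3.30). Equal radii place F and U the same way about Z: F = Z + 3.5·n = (55.9, -16.1), U = Z − 3.5·n = (53.6, -22.7). So F.x = 55.9.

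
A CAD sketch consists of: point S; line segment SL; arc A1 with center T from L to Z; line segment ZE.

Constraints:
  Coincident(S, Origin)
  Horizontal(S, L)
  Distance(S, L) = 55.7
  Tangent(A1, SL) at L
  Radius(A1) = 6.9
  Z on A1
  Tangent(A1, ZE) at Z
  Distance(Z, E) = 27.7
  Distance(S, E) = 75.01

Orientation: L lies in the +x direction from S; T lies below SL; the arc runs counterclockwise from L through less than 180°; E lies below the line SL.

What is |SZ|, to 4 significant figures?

51.50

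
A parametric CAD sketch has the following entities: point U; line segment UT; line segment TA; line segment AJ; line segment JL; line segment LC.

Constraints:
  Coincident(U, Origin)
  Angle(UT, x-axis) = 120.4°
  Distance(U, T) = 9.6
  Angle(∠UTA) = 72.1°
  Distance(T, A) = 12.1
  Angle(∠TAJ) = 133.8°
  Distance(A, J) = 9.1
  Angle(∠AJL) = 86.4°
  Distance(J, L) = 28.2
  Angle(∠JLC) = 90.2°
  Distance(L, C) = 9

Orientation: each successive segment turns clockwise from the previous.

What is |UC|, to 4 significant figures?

14.81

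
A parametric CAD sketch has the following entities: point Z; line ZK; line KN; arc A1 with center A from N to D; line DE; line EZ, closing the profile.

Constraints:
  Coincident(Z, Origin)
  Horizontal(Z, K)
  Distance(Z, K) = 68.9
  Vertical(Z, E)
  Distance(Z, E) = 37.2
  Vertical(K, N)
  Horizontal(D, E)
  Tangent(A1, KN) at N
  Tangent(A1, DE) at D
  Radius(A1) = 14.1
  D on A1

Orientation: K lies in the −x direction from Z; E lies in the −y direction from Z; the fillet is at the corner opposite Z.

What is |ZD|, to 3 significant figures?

66.2

Z is at the origin; Z and K share the same y with |ZK| = 68.9 and K on the −x side, so K = (-68.9, 0.00). ZE is vertical with |ZE| = 37.2 and E on the −y side, so E = (0.00, -37.2). The virtual corner opposite Z is at (-68.9, -37.2). Since A1 is tangent to KN there, AN ⟂ KN and the tangent condition forces AD to be normal to DE, with radius 14.1, so the center A sits 14.1 in from both sides at A = (-54.8, -23.1). That places the tangent points at N = (-68.9, -23.1) on KN and D = (-54.8, -37.2) on DE. Then |ZD| = |D − Z| = 66.2.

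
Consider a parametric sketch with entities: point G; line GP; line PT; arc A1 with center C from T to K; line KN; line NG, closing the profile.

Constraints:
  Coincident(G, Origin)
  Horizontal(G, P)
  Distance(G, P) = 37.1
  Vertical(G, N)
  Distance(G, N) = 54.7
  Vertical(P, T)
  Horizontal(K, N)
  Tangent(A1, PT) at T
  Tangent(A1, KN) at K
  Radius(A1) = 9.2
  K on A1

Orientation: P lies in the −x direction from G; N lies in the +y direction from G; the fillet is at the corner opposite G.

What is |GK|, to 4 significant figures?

61.40

G is at the origin; GP is horizontal with |GP| = 37.1 and P on the −x side, so P = (-37.10, 0.000). G and N share the same x with |GN| = 54.7 and N on the +y side, so N = (0.000, 54.70). The virtual corner opposite G is at (-37.10, 54.70). The tangent condition forces CT to be normal to PT and since A1 is tangent to KN there, CK ⟂ KN, with radius 9.2, so the center C sits 9.2 in from both sides at C = (-27.90, 45.50). That places the tangent points at T = (-37.10, 45.50) on PT and K = (-27.90, 54.70) on KN. Then |GK| = |K − G| = 61.40.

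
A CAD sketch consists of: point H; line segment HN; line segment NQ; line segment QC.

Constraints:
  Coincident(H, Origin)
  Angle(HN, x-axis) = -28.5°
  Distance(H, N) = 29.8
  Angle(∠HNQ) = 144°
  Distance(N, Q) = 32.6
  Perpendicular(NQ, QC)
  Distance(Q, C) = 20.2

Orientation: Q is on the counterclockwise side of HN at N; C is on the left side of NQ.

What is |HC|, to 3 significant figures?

56.8

H is at the origin; HN runs at -28.5° with length 29.8, so N = 29.8·(cos -28.5°, sin -28.5°) = (26.2, -14.2). ∠HNQ = 144.0°, so NQ runs at -28.5° + (180° − 144.0°) = 7.50° from the x-axis; with |NQ| = 32.6, Q = N + 32.6·(cos 7.50°, sin 7.50°) = (58.5, -9.96). The perpendicularity gives QC at right angles to NQ; with |QC| = 20.2 on the left of NQ, C = Q + 20.2·(-0.131, 0.991) = (55.9, 10.1). Then |HC| = |C − H| = 56.8.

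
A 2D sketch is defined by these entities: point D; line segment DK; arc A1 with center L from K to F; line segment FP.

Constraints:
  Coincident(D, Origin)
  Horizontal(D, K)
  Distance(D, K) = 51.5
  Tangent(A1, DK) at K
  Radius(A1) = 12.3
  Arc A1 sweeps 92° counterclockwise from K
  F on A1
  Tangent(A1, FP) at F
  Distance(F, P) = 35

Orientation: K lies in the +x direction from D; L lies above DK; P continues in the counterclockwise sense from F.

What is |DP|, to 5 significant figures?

78.684

D is at the origin; D and K share the same y with |DK| = 51.5 and K on the +x side, so K = (51.500, 0.0000). Tangency of A1 to DK means the radius LK is perpendicular to DK, so L = K + (0, 12.3) = (51.500, 12.300). On A1, K sits at bearing -90° from L; a 92° counterclockwise sweep puts F at bearing 2°, so F = L + 12.3·(cos 2°, sin 2°) = (63.793, 12.729). The tangent condition forces LF to be normal to FP, so FP runs along (−sin 2°, cos 2°); with |FP| = 35.0, P = (62.571, 47.708). Then |DP| = |P − D| = 78.684.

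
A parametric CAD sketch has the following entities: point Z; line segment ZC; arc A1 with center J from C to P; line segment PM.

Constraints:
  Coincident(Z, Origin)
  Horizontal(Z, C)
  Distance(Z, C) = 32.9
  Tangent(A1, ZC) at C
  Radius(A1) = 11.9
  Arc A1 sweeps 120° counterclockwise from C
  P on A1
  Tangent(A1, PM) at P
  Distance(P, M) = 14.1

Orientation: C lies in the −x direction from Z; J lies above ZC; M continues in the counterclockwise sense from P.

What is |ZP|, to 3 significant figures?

28.8

Z is at the origin; Z and C share the same y with |ZC| = 32.9 and C on the −x side, so C = (-32.9, 0.00). Since A1 is tangent to ZC there, JC ⟂ ZC, so J = C + (0, 11.9) = (-32.9, 11.9). On A1, C sits at bearing -90° from J; a 120° counterclockwise sweep puts P at bearing 30°, so P = J + 11.9·(cos 30°, sin 30°) = (-22.6, 17.9). Then |ZP| = |P − Z| = 28.8.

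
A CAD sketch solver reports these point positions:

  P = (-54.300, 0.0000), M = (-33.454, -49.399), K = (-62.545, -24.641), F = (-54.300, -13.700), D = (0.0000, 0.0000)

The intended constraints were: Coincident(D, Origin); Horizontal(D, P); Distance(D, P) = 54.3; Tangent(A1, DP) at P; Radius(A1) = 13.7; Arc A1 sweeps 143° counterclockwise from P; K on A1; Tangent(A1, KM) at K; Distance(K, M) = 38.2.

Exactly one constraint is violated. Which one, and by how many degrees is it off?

Tangent(A1, KM) at K — off by 3.40°.

D = (0.00, 0.00) ✓; D.y = 0.00, P.y = 0.00 ✓; |DP| = 54.30 ✓; ∠(FP, PD) = 90.00° ✓; |FP| = 13.70 ✓; bearing(F→K) − bearing(F→P) = 143.0° ✓; |FK| = 13.70 ✓; ∠(FK, KM) = 93.40° ✗; |KM| = 38.20 ✓.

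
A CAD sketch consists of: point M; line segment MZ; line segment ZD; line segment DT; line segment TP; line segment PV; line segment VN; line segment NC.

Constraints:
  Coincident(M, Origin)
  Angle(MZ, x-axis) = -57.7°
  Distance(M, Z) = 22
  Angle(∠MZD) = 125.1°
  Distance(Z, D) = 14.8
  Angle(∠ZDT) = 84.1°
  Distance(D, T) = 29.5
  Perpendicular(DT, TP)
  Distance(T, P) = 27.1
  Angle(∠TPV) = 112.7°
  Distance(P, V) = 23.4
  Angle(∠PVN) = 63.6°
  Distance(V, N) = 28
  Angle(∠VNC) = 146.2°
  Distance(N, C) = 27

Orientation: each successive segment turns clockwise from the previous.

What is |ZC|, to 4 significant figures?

37.26

M is at the origin; MZ runs at -57.7° with length 22.0, so Z = (11.76, -18.60). ∠MZD = 125.1° gives ZD at -112.6° from the x-axis; with |ZD| = 14.8, D = (6.068, -32.26). ∠ZDT = 84.1° gives DT at 151.5° from the x-axis; with |DT| = 29.5, T = (-19.86, -18.18). The perpendicularity gives TP at right angles to DT, so TP runs at 61.50°; with |TP| = 27.1, P = (-6.926, 5.633). ∠TPV = 112.7° gives PV at -5.800° from the x-axis; with |PV| = 23.4, V = (16.35, 3.268). ∠PVN = 63.6° gives VN at -122.2° from the x-axis; with |VN| = 28.0, N = (1.434, -20.43). ∠VNC = 146.2° gives NC at -156.0° from the x-axis; with |NC| = 27.0, C = (-23.23, -31.41). Then |ZC| = |C − Z| = 37.26.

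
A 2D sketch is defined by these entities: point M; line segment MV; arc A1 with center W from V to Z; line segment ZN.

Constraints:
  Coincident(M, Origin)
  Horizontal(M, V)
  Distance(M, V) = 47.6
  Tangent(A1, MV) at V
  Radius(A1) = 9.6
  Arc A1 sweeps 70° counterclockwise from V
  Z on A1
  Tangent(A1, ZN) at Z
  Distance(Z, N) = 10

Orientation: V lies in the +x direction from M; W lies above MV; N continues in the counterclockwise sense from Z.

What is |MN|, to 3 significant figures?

62.1

M is at the origin; M and V share the same y with |MV| = 47.6 and V on the +x side, so V = (47.6, 0.00). Tangency of A1 to MV means the radius WV is perpendicular to MV, so W = V + (0, 9.6) = (47.6, 9.60). On A1, V sits at bearing -90° from W; a 70° counterclockwise sweep puts Z at bearing -20°, so Z = W + 9.6·(cos -20°, sin -20°) = (56.6, 6.32). Tangency of A1 to ZN means the radius WZ is perpendicular to ZN, so ZN runs along (−sin -20°, cos -20°); with |ZN| = 10.0, N = (60.0, 15.7). Then |MN| = |N − M| = 62.1.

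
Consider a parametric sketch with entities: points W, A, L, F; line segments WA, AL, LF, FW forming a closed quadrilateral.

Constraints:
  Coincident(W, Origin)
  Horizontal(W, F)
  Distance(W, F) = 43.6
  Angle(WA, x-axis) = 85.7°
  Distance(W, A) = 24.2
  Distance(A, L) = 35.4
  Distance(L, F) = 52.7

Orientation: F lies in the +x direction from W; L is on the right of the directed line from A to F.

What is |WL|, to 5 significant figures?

12.785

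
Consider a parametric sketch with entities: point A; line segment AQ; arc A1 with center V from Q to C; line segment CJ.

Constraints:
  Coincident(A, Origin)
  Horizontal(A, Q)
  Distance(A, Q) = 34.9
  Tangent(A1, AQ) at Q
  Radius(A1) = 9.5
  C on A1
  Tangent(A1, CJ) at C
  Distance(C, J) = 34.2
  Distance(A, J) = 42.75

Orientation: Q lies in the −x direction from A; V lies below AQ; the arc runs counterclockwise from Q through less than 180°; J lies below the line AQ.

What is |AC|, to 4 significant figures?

44.49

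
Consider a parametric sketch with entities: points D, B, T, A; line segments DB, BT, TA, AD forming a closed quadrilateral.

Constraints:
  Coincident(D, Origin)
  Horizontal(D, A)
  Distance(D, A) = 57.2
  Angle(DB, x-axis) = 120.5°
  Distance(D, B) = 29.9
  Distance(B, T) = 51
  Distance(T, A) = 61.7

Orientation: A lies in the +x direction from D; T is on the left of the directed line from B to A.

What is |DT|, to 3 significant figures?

60.5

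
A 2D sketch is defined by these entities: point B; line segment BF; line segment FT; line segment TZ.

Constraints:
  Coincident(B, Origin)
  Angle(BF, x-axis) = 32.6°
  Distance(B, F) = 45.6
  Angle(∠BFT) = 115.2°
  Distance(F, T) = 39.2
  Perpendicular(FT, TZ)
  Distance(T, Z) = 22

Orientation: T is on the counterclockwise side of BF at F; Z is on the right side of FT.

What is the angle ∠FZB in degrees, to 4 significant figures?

17.88°

B is at the origin; BF runs at 32.6° with length 45.6, so F = 45.6·(cos 32.6°, sin 32.6°) = (38.42, 24.57). ∠BFT = 115.2°, so FT runs at 32.6° + (180° − 115.2°) = 97.40° from the x-axis; with |FT| = 39.2, T = F + 39.2·(cos 97.40°, sin 97.40°) = (33.37, 63.44). FT is perpendicular to TZ; with |TZ| = 22.0 on the right of FT, Z = T + 22.0·(0.9917, 0.1288) = (55.18, 66.27). Then cos ∠FZB = ZF·ZB / (|ZF||ZB|), giving 17.88°.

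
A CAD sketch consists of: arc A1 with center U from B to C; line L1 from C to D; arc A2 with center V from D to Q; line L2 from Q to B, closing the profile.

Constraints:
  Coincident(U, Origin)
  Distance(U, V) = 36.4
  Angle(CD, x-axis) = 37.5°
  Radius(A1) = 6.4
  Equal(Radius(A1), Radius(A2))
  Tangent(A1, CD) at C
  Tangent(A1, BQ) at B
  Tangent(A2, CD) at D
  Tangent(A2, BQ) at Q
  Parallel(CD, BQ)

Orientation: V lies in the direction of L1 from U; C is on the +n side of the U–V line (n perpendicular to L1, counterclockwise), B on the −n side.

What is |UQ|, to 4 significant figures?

36.96

The slot axis is L1's direction at 37.5°, so u = (cos 37.5°, sin 37.5°) = (0.7934, 0.6088) and n = (−sin 37.5°, cos 37.5°) = (-0.6088, 0.7934). U is at the origin and V lies 36.4 along u from U, so V = 36.4·u = (28.88, 22.16). Tangency of A1 to both parallel lines with radius 6.4 puts C and B at U ± 6.4·n: C = (-3.896, 5.077), B = (3.896, -5.077). Equal radii place D and Q the same way about V: D = V + 6.4·n = (24.98, 27.24), Q = V − 6.4·n = (32.77, 17.08). Then |UQ| = |Q − U| = 36.96.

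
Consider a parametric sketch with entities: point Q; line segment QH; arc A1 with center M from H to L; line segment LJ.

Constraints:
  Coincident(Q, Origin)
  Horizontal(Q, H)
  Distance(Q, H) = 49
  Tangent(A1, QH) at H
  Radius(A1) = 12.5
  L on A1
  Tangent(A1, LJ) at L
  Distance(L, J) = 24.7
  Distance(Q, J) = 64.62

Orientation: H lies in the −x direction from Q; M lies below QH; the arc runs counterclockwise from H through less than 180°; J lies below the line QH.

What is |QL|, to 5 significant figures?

62.942

Q is at the origin; QH is horizontal with |QH| = 49.0 and H on the −x side, so H = (-49.000, 0.0000). The tangent condition forces MH to be normal to QH, so M = H + (0, -12.5) = (-49.000, -12.500). Since ML ⟂ LJ (tangency), |MJ| = √(12.5² + 24.7²) = 27.683 regardless of where L sits on A1. So J lies on both circle(Q, 64.62) and circle(M, 27.683); the below-QH intersection is J = (-50.646, -40.134). L is the foot of the tangent from J: L = (-60.469, -17.471).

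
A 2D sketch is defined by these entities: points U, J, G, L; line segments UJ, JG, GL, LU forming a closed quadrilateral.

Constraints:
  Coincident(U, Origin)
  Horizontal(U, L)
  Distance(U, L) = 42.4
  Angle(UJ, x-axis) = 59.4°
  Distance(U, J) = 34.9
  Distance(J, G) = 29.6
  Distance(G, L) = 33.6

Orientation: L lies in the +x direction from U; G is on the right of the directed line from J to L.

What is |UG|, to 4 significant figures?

9.033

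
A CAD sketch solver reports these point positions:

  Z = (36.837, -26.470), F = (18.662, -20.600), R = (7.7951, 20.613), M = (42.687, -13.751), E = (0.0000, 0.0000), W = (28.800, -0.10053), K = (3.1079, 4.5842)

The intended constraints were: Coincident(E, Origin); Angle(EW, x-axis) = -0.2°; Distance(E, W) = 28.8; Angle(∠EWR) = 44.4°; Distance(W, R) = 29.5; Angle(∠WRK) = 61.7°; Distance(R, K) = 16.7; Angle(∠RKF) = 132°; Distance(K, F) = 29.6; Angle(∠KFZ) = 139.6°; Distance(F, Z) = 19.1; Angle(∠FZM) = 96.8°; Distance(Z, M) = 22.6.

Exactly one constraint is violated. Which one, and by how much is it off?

Distance(Z, M) = 22.6 — off by 8.60.

E = (0.00, 0.00) ✓; EW at -0.2000° ✓; |EW| = 28.80 ✓; ∠EWR = 44.40° ✓; |WR| = 29.50 ✓; ∠WRK = 61.70° ✓; |RK| = 16.70 ✓; ∠RKF = 132.0° ✓; |KF| = 29.60 ✓; ∠KFZ = 139.6° ✓; |FZ| = 19.10 ✓; ∠FZM = 96.80° ✓; |ZM| = 14.00 ✗.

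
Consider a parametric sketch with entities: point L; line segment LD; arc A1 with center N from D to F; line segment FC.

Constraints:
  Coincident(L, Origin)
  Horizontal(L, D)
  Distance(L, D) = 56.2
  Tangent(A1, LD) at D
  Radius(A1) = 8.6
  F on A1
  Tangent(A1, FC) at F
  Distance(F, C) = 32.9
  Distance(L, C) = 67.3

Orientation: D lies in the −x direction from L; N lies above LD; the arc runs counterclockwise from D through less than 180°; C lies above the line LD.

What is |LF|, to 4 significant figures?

48.68

Checks: L = (0.00, 0.00) ✓; |NF| = 8.600 ✓; ∠(NF, FC) = 90.00° ✓; |FC| = 32.90 ✓; |LC| = 67.30 ✓.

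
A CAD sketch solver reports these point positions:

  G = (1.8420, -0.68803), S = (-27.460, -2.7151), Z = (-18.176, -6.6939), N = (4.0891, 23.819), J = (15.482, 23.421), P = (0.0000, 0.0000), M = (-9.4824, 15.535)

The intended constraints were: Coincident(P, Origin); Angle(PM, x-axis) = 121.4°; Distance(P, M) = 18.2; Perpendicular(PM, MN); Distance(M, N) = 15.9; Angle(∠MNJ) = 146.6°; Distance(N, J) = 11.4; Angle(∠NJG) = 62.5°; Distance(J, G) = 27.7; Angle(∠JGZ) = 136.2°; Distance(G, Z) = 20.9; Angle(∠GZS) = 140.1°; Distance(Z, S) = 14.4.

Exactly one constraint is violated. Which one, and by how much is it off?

Distance(Z, S) = 14.4 — off by 4.30.

P = (0.00, 0.00) ✓; PM at 121.4° ✓; |PM| = 18.20 ✓; ∠(PM, MN) = 90.00° ✓; |MN| = 15.90 ✓; ∠MNJ = 146.6° ✓; |NJ| = 11.40 ✓; ∠NJG = 62.50° ✓; |JG| = 27.70 ✓; ∠JGZ = 136.2° ✓; |GZ| = 20.90 ✓; ∠GZS = 140.1° ✓; |ZS| = 10.10 ✗.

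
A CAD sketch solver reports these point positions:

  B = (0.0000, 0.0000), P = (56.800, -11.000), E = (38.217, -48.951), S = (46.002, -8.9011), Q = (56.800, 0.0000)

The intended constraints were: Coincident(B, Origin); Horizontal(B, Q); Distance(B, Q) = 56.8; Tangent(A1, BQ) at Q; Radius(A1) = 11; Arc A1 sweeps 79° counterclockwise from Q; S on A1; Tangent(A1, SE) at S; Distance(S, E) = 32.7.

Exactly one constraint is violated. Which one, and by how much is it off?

Distance(S, E) = 32.7 — off by 8.10.

B = (0.00, 0.00) ✓; B.y = 0.00, Q.y = 0.00 ✓; |BQ| = 56.80 ✓; ∠(PQ, QB) = 90.00° ✓; |PQ| = 11.00 ✓; bearing(P→S) − bearing(P→Q) = 79.00° ✓; |PS| = 11.00 ✓; ∠(PS, SE) = 90.00° ✓; |SE| = 40.80 ✗.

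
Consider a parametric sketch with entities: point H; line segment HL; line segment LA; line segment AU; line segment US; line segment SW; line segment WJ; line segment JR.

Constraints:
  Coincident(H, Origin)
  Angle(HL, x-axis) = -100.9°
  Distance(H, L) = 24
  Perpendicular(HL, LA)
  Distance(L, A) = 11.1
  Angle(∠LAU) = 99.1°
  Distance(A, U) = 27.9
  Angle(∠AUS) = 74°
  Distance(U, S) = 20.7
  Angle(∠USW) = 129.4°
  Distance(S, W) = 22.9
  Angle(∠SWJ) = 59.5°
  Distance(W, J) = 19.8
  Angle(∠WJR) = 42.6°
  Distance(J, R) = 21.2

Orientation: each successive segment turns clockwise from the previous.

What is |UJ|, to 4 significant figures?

26.01

∠USW = 129.4° gives SW at -68.40° from the x-axis; with |SW| = 22.9, W = (13.58, -21.20). ∠SWJ = 59.5° gives WJ at 171.1° from the x-axis; with |WJ| = 19.8, J = (-5.984, -18.14). Then |UJ| = |J − U| = 26.01.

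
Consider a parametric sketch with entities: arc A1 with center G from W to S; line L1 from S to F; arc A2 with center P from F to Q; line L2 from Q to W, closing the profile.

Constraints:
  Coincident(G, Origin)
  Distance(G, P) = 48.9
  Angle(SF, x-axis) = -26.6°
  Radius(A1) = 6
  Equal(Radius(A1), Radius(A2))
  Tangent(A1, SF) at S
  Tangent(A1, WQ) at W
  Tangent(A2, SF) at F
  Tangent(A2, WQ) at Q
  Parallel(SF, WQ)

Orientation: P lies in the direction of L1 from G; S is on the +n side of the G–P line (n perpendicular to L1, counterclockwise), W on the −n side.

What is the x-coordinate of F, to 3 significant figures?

46.4

Tangency of A1 to both parallel lines with radius 6.0 puts S and W at G ± 6.0·n: S = (2.69, 5.36), W = (-2.69, -5.36). Equal radii place F and Q the same way about P: F = P + 6.0·n = (46.4, -16.5), Q = P − 6.0·n = (41.0, -27.3). So F.x = 46.4.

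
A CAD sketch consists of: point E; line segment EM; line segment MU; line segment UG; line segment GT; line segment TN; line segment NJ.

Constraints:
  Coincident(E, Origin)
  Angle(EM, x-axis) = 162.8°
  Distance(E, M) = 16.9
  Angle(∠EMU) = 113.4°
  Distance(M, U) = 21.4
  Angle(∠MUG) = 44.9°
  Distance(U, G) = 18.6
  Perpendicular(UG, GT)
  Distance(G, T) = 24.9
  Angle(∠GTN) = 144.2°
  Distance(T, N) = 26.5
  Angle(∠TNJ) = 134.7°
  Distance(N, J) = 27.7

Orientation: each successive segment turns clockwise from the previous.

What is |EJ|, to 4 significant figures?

69.20

∠GTN = 144.2° gives TN at -164.7° from the x-axis; with |TN| = 26.5, N = (-45.18, -11.78). ∠TNJ = 134.7° gives NJ at 150.0° from the x-axis; with |NJ| = 27.7, J = (-69.17, 2.071). Then |EJ| = |J − E| = 69.20.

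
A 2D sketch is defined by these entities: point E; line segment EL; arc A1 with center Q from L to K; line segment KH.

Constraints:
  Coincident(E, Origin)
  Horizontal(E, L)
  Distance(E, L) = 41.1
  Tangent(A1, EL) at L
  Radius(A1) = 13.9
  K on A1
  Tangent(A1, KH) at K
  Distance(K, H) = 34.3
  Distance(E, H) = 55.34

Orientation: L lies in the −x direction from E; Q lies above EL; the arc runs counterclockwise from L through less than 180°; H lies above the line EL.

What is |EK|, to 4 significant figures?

30.54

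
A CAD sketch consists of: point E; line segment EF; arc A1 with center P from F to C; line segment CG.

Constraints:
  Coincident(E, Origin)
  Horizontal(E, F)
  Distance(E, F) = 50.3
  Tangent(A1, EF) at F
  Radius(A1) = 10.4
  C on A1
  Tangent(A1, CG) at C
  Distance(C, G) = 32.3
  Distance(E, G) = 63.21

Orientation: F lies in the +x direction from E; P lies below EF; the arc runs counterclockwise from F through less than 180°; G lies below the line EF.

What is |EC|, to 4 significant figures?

41.84

E is at the origin; E and F share the same y with |EF| = 50.3 and F on the +x side, so F = (50.30, 0.000). A1 meets EF tangentially, so PF is at right angles to EF, so P = F + (0, -10.4) = (50.30, -10.40). Since PC ⟂ CG (tangency), |PG| = √(10.4² + 32.3²) = 33.93 regardless of where C sits on A1. So G lies on both circle(E, 63.21) and circle(P, 33.93); the below-EF intersection is G = (45.40, -43.98). C is the foot of the tangent from G: C = (40.04, -12.13).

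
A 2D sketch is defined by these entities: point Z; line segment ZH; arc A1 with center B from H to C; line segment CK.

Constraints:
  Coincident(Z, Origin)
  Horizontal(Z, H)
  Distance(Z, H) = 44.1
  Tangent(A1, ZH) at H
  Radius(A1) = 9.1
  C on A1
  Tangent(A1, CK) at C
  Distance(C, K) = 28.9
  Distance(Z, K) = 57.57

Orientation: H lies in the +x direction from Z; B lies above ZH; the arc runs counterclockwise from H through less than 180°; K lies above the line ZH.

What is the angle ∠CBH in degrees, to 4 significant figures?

111.4°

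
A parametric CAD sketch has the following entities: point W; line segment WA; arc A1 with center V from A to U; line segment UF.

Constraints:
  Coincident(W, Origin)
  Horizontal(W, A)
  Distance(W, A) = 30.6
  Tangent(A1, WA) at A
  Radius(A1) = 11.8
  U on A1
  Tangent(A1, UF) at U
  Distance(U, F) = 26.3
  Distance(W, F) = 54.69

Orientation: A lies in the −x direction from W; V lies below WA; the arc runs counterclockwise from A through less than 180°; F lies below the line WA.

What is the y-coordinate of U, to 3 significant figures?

-13.9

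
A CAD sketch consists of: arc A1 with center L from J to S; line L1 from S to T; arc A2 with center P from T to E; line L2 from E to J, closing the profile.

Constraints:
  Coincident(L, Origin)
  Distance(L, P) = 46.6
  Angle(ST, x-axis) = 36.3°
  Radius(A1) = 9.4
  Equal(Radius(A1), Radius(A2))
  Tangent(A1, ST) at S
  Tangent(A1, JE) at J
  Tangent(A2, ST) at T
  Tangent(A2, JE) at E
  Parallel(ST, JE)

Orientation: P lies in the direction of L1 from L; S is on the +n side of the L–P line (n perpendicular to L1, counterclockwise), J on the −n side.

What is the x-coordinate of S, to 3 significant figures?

-5.56

The slot axis is L1's direction at 36.3°, so u = (cos 36.3°, sin 36.3°) = (0.806, 0.592) and n = (−sin 36.3°, cos 36.3°) = (-0.592, 0.806). L is at the origin and P lies 46.6 along u from L, so P = 46.6·u = (37.6, 27.6). Tangency of A1 to both parallel lines with radius 9.4 puts S and J at L ± 9.4·n: S = (-5.56, 7.58), J = (5.56, -7.58). So S.x = -5.56.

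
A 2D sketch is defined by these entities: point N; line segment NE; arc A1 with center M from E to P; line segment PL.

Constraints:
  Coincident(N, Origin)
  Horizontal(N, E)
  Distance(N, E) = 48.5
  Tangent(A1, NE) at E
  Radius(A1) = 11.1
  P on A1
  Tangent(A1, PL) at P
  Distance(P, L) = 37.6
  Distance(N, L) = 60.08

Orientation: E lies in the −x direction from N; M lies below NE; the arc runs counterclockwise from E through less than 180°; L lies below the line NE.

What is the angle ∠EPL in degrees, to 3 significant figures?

117°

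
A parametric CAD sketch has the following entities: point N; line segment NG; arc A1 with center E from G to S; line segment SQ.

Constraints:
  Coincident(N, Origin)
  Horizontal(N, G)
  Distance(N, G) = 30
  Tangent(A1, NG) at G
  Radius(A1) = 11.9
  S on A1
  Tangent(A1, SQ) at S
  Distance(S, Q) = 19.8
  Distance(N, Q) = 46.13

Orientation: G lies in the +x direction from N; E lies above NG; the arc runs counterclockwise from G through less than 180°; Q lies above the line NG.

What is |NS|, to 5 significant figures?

44.061

Checks: |ES| = 11.90 ✓; ∠(ES, SQ) = 90.00° ✓; |SQ| = 19.80 ✓; |NQ| = 46.13 ✓.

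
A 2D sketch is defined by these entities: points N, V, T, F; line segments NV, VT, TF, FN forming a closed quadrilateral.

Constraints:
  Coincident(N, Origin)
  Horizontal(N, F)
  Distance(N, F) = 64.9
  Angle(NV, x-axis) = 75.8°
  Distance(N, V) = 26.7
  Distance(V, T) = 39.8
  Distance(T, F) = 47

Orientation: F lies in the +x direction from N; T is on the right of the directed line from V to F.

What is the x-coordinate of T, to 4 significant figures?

19.40

N is at the origin; NF is horizontal with |NF| = 64.9 and F in +x, so F = (64.9, 0). NV runs at 75.8° with |NV| = 26.7, so V = (6.550, 25.88). T is determined by |VT| = 39.8 and |TF| = 47.0 together: it lies at the intersection of circle(V, 39.8) and circle(F, 47.0). With |VF| = 63.83, the foot of the radical line on VF is 27.02 from V and the perpendicular offset is √(39.8² − 27.02²) = 29.22. Taking the right-of-VF solution: T = (19.40, -11.78).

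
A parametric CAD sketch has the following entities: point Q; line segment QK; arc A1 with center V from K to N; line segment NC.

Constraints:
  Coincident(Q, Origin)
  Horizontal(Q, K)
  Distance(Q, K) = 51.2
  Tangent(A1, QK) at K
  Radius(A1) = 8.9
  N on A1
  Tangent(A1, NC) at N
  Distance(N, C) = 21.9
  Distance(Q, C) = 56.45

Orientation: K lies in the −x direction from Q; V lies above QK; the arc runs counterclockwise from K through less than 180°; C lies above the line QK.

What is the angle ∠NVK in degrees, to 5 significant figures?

100.56°

Checks: Q = (0.00, 0.00) ✓; |VN| = 8.900 ✓; ∠(VN, NC) = 90.00° ✓; |NC| = 21.90 ✓; |QC| = 56.45 ✓.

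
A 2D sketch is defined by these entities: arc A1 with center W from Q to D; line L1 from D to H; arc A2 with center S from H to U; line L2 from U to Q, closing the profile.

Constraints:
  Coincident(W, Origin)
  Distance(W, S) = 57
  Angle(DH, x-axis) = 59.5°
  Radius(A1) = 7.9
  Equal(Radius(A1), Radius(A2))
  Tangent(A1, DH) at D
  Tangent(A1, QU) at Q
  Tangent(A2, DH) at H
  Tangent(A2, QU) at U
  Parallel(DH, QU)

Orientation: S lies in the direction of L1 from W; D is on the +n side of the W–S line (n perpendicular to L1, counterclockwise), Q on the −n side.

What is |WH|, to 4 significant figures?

57.54

The slot axis is L1's direction at 59.5°, so u = (cos 59.5°, sin 59.5°) = (0.5075, 0.8616) and n = (−sin 59.5°, cos 59.5°) = (-0.8616, 0.5075). W is at the origin and S lies 57.0 along u from W, so S = 57.0·u = (28.93, 49.11). Tangency of A1 to both parallel lines with radius 7.9 puts D and Q at W ± 7.9·n: D = (-6.807, 4.010), Q = (6.807, -4.010). Equal radii place H and U the same way about S: H = S + 7.9·n = (22.12, 53.12), U = S − 7.9·n = (35.74, 45.10). Then |WH| = |H − W| = 57.54.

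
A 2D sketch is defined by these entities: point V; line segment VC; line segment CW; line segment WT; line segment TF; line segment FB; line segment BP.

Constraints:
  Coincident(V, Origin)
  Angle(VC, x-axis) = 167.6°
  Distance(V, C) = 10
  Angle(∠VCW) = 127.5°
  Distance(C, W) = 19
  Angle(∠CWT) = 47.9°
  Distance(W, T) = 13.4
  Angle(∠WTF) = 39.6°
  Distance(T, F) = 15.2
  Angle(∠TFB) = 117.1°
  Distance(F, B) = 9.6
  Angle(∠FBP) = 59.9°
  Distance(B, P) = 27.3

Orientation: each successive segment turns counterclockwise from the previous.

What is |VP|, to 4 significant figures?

24.97

∠TFB = 117.1° gives FB at -164.5° from the x-axis; with |FB| = 9.6, B = (-30.56, -3.286). ∠FBP = 59.9° gives BP at -44.40° from the x-axis; with |BP| = 27.3, P = (-11.06, -22.39). Then |VP| = |P − V| = 24.97.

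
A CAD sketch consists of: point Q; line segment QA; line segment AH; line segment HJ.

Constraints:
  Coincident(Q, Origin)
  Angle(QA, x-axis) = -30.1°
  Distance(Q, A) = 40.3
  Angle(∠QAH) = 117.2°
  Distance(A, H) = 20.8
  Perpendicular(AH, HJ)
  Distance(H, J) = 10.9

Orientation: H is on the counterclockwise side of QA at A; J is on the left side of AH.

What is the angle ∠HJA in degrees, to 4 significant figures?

62.34°

Q is at the origin; QA runs at -30.1° with length 40.3, so A = 40.3·(cos -30.1°, sin -30.1°) = (34.87, -20.21). ∠QAH = 117.2°, so AH runs at -30.1° + (180° − 117.2°) = 32.70° from the x-axis; with |AH| = 20.8, H = A + 20.8·(cos 32.70°, sin 32.70°) = (52.37, -8.974). AH ⟂ HJ; with |HJ| = 10.9 on the left of AH, J = H + 10.9·(-0.5402, 0.8415) = (46.48, 0.1986). Then cos ∠HJA = JH·JA / (|JH||JA|), giving 62.34°.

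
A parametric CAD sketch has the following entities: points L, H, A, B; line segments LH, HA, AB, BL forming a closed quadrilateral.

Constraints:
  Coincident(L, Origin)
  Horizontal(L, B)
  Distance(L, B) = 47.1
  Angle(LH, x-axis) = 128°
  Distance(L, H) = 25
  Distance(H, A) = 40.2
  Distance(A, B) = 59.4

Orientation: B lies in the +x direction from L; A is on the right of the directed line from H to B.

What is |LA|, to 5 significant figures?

21.835

Checks: LH at 128.0° ✓; |HA| = 40.20 ✓; |AB| = 59.40 ✓.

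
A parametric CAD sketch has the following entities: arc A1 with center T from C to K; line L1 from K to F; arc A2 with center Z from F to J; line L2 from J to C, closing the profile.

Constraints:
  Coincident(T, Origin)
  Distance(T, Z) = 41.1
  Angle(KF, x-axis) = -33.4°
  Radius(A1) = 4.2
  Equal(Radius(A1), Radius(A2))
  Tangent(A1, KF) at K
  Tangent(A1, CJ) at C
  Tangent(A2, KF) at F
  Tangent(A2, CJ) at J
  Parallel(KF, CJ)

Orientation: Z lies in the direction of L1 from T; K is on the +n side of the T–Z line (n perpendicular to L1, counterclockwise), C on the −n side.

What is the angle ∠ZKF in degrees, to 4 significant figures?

5.835°

The slot axis is L1's direction at -33.4°, so u = (cos -33.4°, sin -33.4°) = (0.8348, -0.5505) and n = (−sin -33.4°, cos -33.4°) = (0.5505, 0.8348). T is at the origin and Z lies 41.1 along u from T, so Z = 41.1·u = (34.31, -22.62). Tangency of A1 to both parallel lines with radius 4.2 puts K and C at T ± 4.2·n: K = (2.312, 3.506), C = (-2.312, -3.506). Equal radii place F and J the same way about Z: F = Z + 4.2·n = (36.62, -19.12), J = Z − 4.2·n = (32.00, -26.13). Then cos ∠ZKF = KZ·KF / (|KZ||KF|), giving 5.835°.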